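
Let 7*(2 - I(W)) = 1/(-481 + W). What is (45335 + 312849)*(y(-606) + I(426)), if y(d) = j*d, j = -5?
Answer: 418115705064/385 ≈ 1.0860e+9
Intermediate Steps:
y(d) = -5*d
I(W) = 2 - 1/(7*(-481 + W))
(45335 + 312849)*(y(-606) + I(426)) = (45335 + 312849)*(-5*(-606) + (-6735 + 14*426)/(7*(-481 + 426))) = 358184*(3030 + (⅐)*(-6735 + 5964)/(-55)) = 358184*(3030 + (⅐)*(-1/55)*(-771)) = 358184*(3030 + 771/385) = 358184*(1167321/385) = 418115705064/385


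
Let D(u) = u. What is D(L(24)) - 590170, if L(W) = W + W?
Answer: -590122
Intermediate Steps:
L(W) = 2*W
D(L(24)) - 590170 = 2*24 - 590170 = 48 - 590170 = -590122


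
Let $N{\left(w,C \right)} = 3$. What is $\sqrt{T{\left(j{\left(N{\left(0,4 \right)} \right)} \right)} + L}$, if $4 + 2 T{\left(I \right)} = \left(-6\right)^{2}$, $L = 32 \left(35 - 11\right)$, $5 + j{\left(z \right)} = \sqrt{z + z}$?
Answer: $28$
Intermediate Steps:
$j{\left(z \right)} = -5 + \sqrt{2} \sqrt{z}$ ($j{\left(z \right)} = -5 + \sqrt{z + z} = -5 + \sqrt{2 z} = -5 + \sqrt{2} \sqrt{z}$)
$L = 768$ ($L = 32 \cdot 24 = 768$)
$T{\left(I \right)} = 16$ ($T{\left(I \right)} = -2 + \frac{\left(-6\right)^{2}}{2} = -2 + \frac{1}{2} \cdot 36 = -2 + 18 = 16$)
$\sqrt{T{\left(j{\left(N{\left(0,4 \right)} \right)} \right)} + L} = \sqrt{16 + 768} = \sqrt{784} = 28$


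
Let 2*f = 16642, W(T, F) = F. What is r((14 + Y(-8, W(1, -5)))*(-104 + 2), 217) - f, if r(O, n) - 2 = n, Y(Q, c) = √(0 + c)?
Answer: -8102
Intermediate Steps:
f = 8321 (f = (½)*16642 = 8321)
Y(Q, c) = √c
r(O, n) = 2 + n
r((14 + Y(-8, W(1, -5)))*(-104 + 2), 217) - f = (2 + 217) - 1*8321 = 219 - 8321 = -8102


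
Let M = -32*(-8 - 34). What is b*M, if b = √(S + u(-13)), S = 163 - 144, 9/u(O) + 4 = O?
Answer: 1344*√5338/17 ≈ 5776.2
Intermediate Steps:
u(O) = 9/(-4 + O)
S = 19
M = 1344 (M = -32*(-42) = 1344)
b = √5338/17 (b = √(19 + 9/(-4 - 13)) = √(19 + 9/(-17)) = √(19 + 9*(-1/17)) = √(19 - 9/17) = √(314/17) = √5338/17 ≈ 4.2977)
b*M = (√5338/17)*1344 = 1344*√5338/17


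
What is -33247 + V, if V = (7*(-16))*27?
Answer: -36271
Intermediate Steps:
V = -3024 (V = -112*27 = -3024)
-33247 + V = -33247 - 3024 = -36271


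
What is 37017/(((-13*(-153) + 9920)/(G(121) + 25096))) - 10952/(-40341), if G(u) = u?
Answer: 37656747059317/480420969 ≈ 78383.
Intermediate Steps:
37017/(((-13*(-153) + 9920)/(G(121) + 25096))) - 10952/(-40341) = 37017/(((-13*(-153) + 9920)/(121 + 25096))) - 10952/(-40341) = 37017/(((1989 + 9920)/25217)) - 10952*(-1/40341) = 37017/((11909*(1/25217))) + 10952/40341 = 37017/(11909/25217) + 10952/40341 = 37017*(25217/11909) + 10952/40341 = 933457689/11909 + 10952/40341 = 37656747059317/480420969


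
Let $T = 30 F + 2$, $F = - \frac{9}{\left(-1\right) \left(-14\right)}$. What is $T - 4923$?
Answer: $- \frac{34582}{7} \approx -4940.3$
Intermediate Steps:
$F = - \frac{9}{14} \approx -0.64286$
$T = - \frac{121}{7}$ ($T = 30 \left(- \frac{9}{14}\right) + 2 = - \frac{135}{7} + 2 = - \frac{121}{7} \approx -17.286$)
$T - 4923 = - \frac{121}{7} - 4923 = - \frac{34582}{7}$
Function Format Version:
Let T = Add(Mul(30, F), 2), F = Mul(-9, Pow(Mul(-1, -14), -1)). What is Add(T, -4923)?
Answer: Rational(-34582, 7) ≈ -4940.3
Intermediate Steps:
F = Rational(-9, 14) (F = Mul(-9, Pow(14, -1)) = Mul(-9, Rational(1, 14)) = Rational(-9, 14) ≈ -0.64286)
T = Rational(-121, 7) (T = Add(Mul(30, Rational(-9, 14)), 2) = Add(Rational(-135, 7), 2) = Rational(-121, 7) ≈ -17.286)
Add(T, -4923) = Add(Rational(-121, 7), -4923) = Rational(-34582, 7)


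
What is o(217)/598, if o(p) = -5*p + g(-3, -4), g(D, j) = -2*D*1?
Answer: -83/46 ≈ -1.8043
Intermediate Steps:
g(D, j) = -2*D
o(p) = 6 - 5*p (o(p) = -5*p - 2*(-3) = -5*p + 6 = 6 - 5*p)
o(217)/598 = (6 - 5*217)/598 = (6 - 1085)*(1/598) = -1079*1/598 = -83/46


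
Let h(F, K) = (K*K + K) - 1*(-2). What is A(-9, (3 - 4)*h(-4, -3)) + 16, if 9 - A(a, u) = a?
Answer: 34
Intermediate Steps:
h(F, K) = 2 + K + K**2 (h(F, K) = (K**2 + K) + 2 = (K + K**2) + 2 = 2 + K + K**2)
A(a, u) = 9 - a
A(-9, (3 - 4)*h(-4, -3)) + 16 = (9 - 1*(-9)) + 16 = (9 + 9) + 16 = 18 + 16 = 34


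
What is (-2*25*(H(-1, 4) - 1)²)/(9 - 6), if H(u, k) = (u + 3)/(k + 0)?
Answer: -25/6 ≈ -4.1667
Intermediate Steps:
H(u, k) = (3 + u)/k
(-2*25*(H(-1, 4) - 1)²)/(9 - 6) = (-2*25*((3 - 1)/4 - 1)²)/(9 - 6) = -2*25*((¼)*2 - 1)²/3 = -2*25*(½ - 1)²*(⅓) = -2*(5*(-½))²*(⅓) = -2*(-5/2)²*(⅓) = -2*25/4*(⅓) = -25/2*⅓ = -25/6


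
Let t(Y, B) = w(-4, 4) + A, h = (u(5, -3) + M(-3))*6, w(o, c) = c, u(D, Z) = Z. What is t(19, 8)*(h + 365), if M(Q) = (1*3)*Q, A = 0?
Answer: 1172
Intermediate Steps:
M(Q) = 3*Q
h = -72 (h = (-3 + 3*(-3))*6 = (-3 - 9)*6 = -12*6 = -72)
t(Y, B) = 4 (t(Y, B) = 4 + 0 = 4)
t(19, 8)*(h + 365) = 4*(-72 + 365) = 4*293 = 1172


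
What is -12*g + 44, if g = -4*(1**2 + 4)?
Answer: 284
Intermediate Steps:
g = -20 (g = -4*(1 + 4) = -4*5 = -20)
-12*g + 44 = -12*(-20) + 44 = 240 + 44 = 284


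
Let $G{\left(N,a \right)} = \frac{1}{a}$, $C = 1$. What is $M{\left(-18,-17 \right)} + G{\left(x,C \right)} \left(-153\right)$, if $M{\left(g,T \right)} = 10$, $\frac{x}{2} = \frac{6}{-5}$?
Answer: $-143$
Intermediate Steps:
$x = - \frac{12}{5}$ ($x = 2 \frac{6}{-5} = 2 \cdot 6 \left(- \frac{1}{5}\right) = 2 \left(- \frac{6}{5}\right) = - \frac{12}{5} \approx -2.4$)
$M{\left(-18,-17 \right)} + G{\left(x,C \right)} \left(-153\right) = 10 + 1^{-1} \left(-153\right) = 10 + 1 \left(-153\right) = 10 - 153 = -143$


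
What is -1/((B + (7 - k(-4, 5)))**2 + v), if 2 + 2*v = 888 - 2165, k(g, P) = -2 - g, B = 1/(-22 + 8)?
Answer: 196/120581 ≈ 0.0016255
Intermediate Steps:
B = -1/14 (B = 1/(-14) = -1/14 ≈ -0.071429)
v = -1279/2 (v = -1 + (888 - 2165)/2 = -1 + (1/2)*(-1277) = -1 - 1277/2 = -1279/2 ≈ -639.50)
-1/((B + (7 - k(-4, 5)))**2 + v) = -1/((-1/14 + (7 - (-2 - 1*(-4))))**2 - 1279/2) = -1/((-1/14 + (7 - (-2 + 4)))**2 - 1279/2) = -1/((-1/14 + (7 - 1*2))**2 - 1279/2) = -1/((-1/14 + (7 - 2))**2 - 1279/2) = -1/((-1/14 + 5)**2 - 1279/2) = -1/((69/14)**2 - 1279/2) = -1/(4761/196 - 1279/2) = -1/(-120581/196) = -1*(-196/120581) = 196/120581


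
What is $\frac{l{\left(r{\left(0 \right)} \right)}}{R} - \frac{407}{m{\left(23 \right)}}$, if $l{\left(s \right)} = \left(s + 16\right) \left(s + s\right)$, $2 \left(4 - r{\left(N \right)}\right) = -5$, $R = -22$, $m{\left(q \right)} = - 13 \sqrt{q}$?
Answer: $- \frac{585}{44} + \frac{407 \sqrt{23}}{299} \approx -6.7673$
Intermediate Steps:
$r{\left(N \right)} = \frac{13}{2}$ ($r{\left(N \right)} = 4 - - \frac{5}{2} = 4 + \frac{5}{2} = \frac{13}{2}$)
$l{\left(s \right)} = 2 s \left(16 + s\right)$ ($l{\left(s \right)} = \left(16 + s\right) 2 s = 2 s \left(16 + s\right)$)
$\frac{l{\left(r{\left(0 \right)} \right)}}{R} - \frac{407}{m{\left(23 \right)}} = \frac{2 \cdot \frac{13}{2} \left(16 + \frac{13}{2}\right)}{-22} - \frac{407}{\left(-13\right) \sqrt{23}} = 2 \cdot \frac{13}{2} \cdot \frac{45}{2} \left(- \frac{1}{22}\right) - 407 \left(- \frac{\sqrt{23}}{299}\right) = \frac{585}{2} \left(- \frac{1}{22}\right) + \frac{407 \sqrt{23}}{299} = - \frac{585}{44} + \frac{407 \sqrt{23}}{299}$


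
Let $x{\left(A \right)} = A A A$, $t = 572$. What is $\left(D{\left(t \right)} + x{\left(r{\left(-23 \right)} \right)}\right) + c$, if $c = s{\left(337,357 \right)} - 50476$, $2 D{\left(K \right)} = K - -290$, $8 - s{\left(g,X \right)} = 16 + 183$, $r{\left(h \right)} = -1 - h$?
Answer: $-39588$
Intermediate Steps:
$s{\left(g,X \right)} = -191$ ($s{\left(g,X \right)} = 8 - \left(16 + 183\right) = 8 - 199 = -191$)
$D{\left(K \right)} = 145 + \frac{K}{2}$ ($D{\left(K \right)} = \frac{K - -290}{2} = \frac{K + 290}{2} = \frac{290 + K}{2} = 145 + \frac{K}{2}$)
$x{\left(A \right)} = A^{3}$ ($x{\left(A \right)} = A^{2} A = A^{3}$)
$c = -50667$ ($c = -191 - 50476 = -50667$)
$\left(D{\left(t \right)} + x{\left(r{\left(-23 \right)} \right)}\right) + c = \left(\left(145 + \frac{1}{2} \cdot 572\right) + \left(-1 - -23\right)^{3}\right) - 50667 = \left(\left(145 + 286\right) + \left(-1 + 23\right)^{3}\right) - 50667 = \left(431 + 22^{3}\right) - 50667 = \left(431 + 10648\right) - 50667 = 11079 - 50667 = -39588$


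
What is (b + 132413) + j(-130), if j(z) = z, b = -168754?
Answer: -36471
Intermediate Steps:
(b + 132413) + j(-130) = (-168754 + 132413) - 130 = -36341 - 130 = -36471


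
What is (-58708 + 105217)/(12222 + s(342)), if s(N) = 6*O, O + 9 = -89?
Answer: 15503/3878 ≈ 3.9977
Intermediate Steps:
O = -98 (O = -9 - 89 = -98)
s(N) = -588 (s(N) = 6*(-98) = -588)
(-58708 + 105217)/(12222 + s(342)) = (-58708 + 105217)/(12222 - 588) = 46509/11634 = 46509*(1/11634) = 15503/3878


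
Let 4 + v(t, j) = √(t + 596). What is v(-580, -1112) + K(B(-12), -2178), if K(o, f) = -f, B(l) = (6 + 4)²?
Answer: 2178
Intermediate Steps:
B(l) = 100 (B(l) = 10² = 100)
v(t, j) = -4 + √(596 + t) (v(t, j) = -4 + √(t + 596) = -4 + √(596 + t))
v(-580, -1112) + K(B(-12), -2178) = (-4 + √(596 - 580)) - 1*(-2178) = (-4 + √16) + 2178 = (-4 + 4) + 2178 = 0 + 2178 = 2178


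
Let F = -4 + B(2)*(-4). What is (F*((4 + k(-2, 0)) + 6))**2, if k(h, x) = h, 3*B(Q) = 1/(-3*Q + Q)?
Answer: 7744/9 ≈ 860.44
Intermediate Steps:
B(Q) = -1/(6*Q) (B(Q) = 1/(3*(-3*Q + Q)) = 1/(3*((-2*Q))) = (-1/(2*Q))/3 = -1/(6*Q))
F = -11/3 (F = -4 - 1/6/2*(-4) = -4 - 1/6*1/2*(-4) = -4 - 1/12*(-4) = -4 + 1/3 = -11/3 ≈ -3.6667)
(F*((4 + k(-2, 0)) + 6))**2 = (-11*((4 - 2) + 6)/3)**2 = (-11*(2 + 6)/3)**2 = (-11/3*8)**2 = (-88/3)**2 = 7744/9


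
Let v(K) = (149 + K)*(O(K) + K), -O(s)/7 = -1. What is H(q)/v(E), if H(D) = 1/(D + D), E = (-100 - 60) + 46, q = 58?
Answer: -1/434420 ≈ -2.3019e-6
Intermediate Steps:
O(s) = 7 (O(s) = -7*(-1) = 7)
E = -114 (E = -160 + 46 = -114)
H(D) = 1/(2*D)
v(K) = (7 + K)*(149 + K) (v(K) = (149 + K)*(7 + K) = (7 + K)*(149 + K))
H(q)/v(E) = ((½)/58)/(1043 + (-114)² + 156*(-114)) = ((½)*(1/58))/(1043 + 12996 - 17784) = (1/116)/(-3745) = (1/116)*(-1/3745) = -1/434420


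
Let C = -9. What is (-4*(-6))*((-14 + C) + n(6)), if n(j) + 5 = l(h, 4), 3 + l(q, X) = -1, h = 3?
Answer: -768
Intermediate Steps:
l(q, X) = -4 (l(q, X) = -3 - 1 = -4)
n(j) = -9 (n(j) = -5 - 4 = -9)
(-4*(-6))*((-14 + C) + n(6)) = (-4*(-6))*((-14 - 9) - 9) = 24*(-23 - 9) = 24*(-32) = -768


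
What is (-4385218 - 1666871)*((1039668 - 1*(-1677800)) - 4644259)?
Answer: 11661110616399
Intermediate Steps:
(-4385218 - 1666871)*((1039668 - 1*(-1677800)) - 4644259) = -6052089*((1039668 + 1677800) - 4644259) = -6052089*(2717468 - 4644259) = -6052089*(-1926791) = 11661110616399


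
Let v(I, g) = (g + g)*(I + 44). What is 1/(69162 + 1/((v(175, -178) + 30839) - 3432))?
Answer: 50557/3496623233 ≈ 1.4459e-5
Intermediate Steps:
v(I, g) = 2*g*(44 + I) (v(I, g) = (2*g)*(44 + I) = 2*g*(44 + I))
1/(69162 + 1/((v(175, -178) + 30839) - 3432)) = 1/(69162 + 1/((2*(-178)*(44 + 175) + 30839) - 3432)) = 1/(69162 + 1/((2*(-178)*219 + 30839) - 3432)) = 1/(69162 + 1/((-77964 + 30839) - 3432)) = 1/(69162 + 1/(-47125 - 3432)) = 1/(69162 + 1/(-50557)) = 1/(69162 - 1/50557) = 1/(3496623233/50557) = 50557/3496623233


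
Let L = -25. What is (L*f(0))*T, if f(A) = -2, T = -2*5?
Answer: -500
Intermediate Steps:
T = -10
(L*f(0))*T = -25*(-2)*(-10) = 50*(-10) = -500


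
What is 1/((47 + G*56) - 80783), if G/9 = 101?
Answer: -1/29832 ≈ -3.3521e-5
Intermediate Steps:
G = 909 (G = 9*101 = 909)
1/((47 + G*56) - 80783) = 1/((47 + 909*56) - 80783) = 1/((47 + 50904) - 80783) = 1/(50951 - 80783) = 1/(-29832) = -1/29832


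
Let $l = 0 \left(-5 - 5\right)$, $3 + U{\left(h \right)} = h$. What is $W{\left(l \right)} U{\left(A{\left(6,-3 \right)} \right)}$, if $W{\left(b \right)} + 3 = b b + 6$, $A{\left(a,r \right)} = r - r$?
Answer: $-9$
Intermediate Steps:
$A{\left(a,r \right)} = 0$
$U{\left(h \right)} = -3 + h$
$l = 0$ ($l = 0 \left(-10\right) = 0$)
$W{\left(b \right)} = 3 + b^{2}$ ($W{\left(b \right)} = -3 + \left(b b + 6\right) = -3 + \left(b^{2} + 6\right) = -3 + \left(6 + b^{2}\right) = 3 + b^{2}$)
$W{\left(l \right)} U{\left(A{\left(6,-3 \right)} \right)} = \left(3 + 0^{2}\right) \left(-3 + 0\right) = \left(3 + 0\right) \left(-3\right) = 3 \left(-3\right) = -9$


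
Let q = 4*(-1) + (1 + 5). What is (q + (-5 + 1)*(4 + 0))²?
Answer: 196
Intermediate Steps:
q = 2 (q = -4 + 6 = 2)
(q + (-5 + 1)*(4 + 0))² = (2 + (-5 + 1)*(4 + 0))² = (2 - 4*4)² = (2 - 16)² = (-14)² = 196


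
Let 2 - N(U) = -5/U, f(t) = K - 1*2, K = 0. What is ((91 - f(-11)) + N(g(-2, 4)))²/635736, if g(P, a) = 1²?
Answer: 1250/79467 ≈ 0.015730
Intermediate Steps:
g(P, a) = 1
f(t) = -2 (f(t) = 0 - 1*2 = 0 - 2 = -2)
N(U) = 2 + 5/U (N(U) = 2 - (-5)/U = 2 + 5/U)
((91 - f(-11)) + N(g(-2, 4)))²/635736 = ((91 - 1*(-2)) + (2 + 5/1))²/635736 = ((91 + 2) + (2 + 5*1))²*(1/635736) = (93 + (2 + 5))²*(1/635736) = (93 + 7)²*(1/635736) = 100²*(1/635736) = 10000*(1/635736) = 1250/79467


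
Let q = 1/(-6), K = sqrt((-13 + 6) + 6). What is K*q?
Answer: -I/6 ≈ -0.16667*I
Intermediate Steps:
K = I (K = sqrt(-7 + 6) = sqrt(-1) = I ≈ 1.0*I)
q = -1/6 ≈ -0.16667
K*q = I*(-1/6) = -I/6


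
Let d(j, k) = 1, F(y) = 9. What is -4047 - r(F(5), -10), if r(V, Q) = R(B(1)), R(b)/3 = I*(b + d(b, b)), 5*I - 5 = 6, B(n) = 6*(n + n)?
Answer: -20664/5 ≈ -4132.8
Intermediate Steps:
B(n) = 12*n (B(n) = 6*(2*n) = 12*n)
I = 11/5 (I = 1 + (1/5)*6 = 1 + 6/5 = 11/5 ≈ 2.2000)
R(b) = 33/5 + 33*b/5 (R(b) = 3*(11*(b + 1)/5) = 3*(11*(1 + b)/5) = 3*(11/5 + 11*b/5) = 33/5 + 33*b/5)
r(V, Q) = 429/5 (r(V, Q) = 33/5 + 33*(12*1)/5 = 33/5 + (33/5)*12 = 33/5 + 396/5 = 429/5)
-4047 - r(F(5), -10) = -4047 - 1*429/5 = -4047 - 429/5 = -20664/5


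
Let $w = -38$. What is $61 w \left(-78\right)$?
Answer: $180804$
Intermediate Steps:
$61 w \left(-78\right) = 61 \left(-38\right) \left(-78\right) = \left(-2318\right) \left(-78\right) = 180804$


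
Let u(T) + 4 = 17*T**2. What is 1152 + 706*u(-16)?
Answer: 3070840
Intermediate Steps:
u(T) = -4 + 17*T**2
1152 + 706*u(-16) = 1152 + 706*(-4 + 17*(-16)**2) = 1152 + 706*(-4 + 17*256) = 1152 + 706*(-4 + 4352) = 1152 + 706*4348 = 1152 + 3069688 = 3070840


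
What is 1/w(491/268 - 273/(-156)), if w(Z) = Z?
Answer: 67/240 ≈ 0.27917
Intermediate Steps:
1/w(491/268 - 273/(-156)) = 1/(491/268 - 273/(-156)) = 1/(491*(1/268) - 273*(-1/156)) = 1/(491/268 + 7/4) = 1/(240/67) = 67/240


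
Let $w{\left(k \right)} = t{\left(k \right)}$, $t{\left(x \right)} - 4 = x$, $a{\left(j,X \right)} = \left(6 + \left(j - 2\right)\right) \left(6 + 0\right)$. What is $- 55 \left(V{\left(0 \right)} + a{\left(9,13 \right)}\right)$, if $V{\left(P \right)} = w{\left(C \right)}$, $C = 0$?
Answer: $-4510$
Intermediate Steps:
$a{\left(j,X \right)} = 24 + 6 j$ ($a{\left(j,X \right)} = \left(6 + \left(-2 + j\right)\right) 6 = \left(4 + j\right) 6 = 24 + 6 j$)
$t{\left(x \right)} = 4 + x$
$w{\left(k \right)} = 4 + k$
$V{\left(P \right)} = 4$ ($V{\left(P \right)} = 4 + 0 = 4$)
$- 55 \left(V{\left(0 \right)} + a{\left(9,13 \right)}\right) = - 55 \left(4 + \left(24 + 6 \cdot 9\right)\right) = - 55 \left(4 + \left(24 + 54\right)\right) = - 55 \left(4 + 78\right) = \left(-55\right) 82 = -4510$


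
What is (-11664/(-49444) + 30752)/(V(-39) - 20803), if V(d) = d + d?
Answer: -380128388/258110041 ≈ -1.4727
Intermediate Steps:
V(d) = 2*d
(-11664/(-49444) + 30752)/(V(-39) - 20803) = (-11664/(-49444) + 30752)/(2*(-39) - 20803) = (-11664*(-1/49444) + 30752)/(-78 - 20803) = (2916/12361 + 30752)/(-20881) = (380128388/12361)*(-1/20881) = -380128388/258110041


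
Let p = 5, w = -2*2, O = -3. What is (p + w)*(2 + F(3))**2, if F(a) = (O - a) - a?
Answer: 49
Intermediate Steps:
w = -4
F(a) = -3 - 2*a (F(a) = (-3 - a) - a = -3 - 2*a)
(p + w)*(2 + F(3))**2 = (5 - 4)*(2 + (-3 - 2*3))**2 = 1*(2 + (-3 - 6))**2 = 1*(2 - 9)**2 = 1*(-7)**2 = 1*49 = 49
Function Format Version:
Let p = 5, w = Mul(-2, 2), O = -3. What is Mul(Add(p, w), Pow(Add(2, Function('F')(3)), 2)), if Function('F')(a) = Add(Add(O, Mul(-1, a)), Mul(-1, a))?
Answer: 49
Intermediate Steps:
w = -4
Function('F')(a) = Add(-3, Mul(-2, a)) (Function('F')(a) = Add(Add(-3, Mul(-1, a)), Mul(-1, a)) = Add(-3, Mul(-2, a)))
Mul(Add(p, w), Pow(Add(2, Function('F')(3)), 2)) = Mul(Add(5, -4), Pow(Add(2, Add(-3, Mul(-2, 3))), 2)) = Mul(1, Pow(Add(2, Add(-3, -6)), 2)) = Mul(1, Pow(Add(2, -9), 2)) = Mul(1, Pow(-7, 2)) = Mul(1, 49) = 49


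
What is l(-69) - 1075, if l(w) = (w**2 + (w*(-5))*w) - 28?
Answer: -20147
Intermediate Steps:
l(w) = -28 - 4*w**2 (l(w) = (w**2 + (-5*w)*w) - 28 = (w**2 - 5*w**2) - 28 = -4*w**2 - 28 = -28 - 4*w**2)
l(-69) - 1075 = (-28 - 4*(-69)**2) - 1075 = (-28 - 4*4761) - 1075 = (-28 - 19044) - 1075 = -19072 - 1075 = -20147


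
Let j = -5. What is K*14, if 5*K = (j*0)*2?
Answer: 0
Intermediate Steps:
K = 0 (K = (-5*0*2)/5 = (0*2)/5 = (⅕)*0 = 0)
K*14 = 0*14 = 0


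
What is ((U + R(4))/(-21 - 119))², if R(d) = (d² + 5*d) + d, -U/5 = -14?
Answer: 121/196 ≈ 0.61735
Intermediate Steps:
U = 70 (U = -5*(-14) = 70)
R(d) = d² + 6*d
((U + R(4))/(-21 - 119))² = ((70 + 4*(6 + 4))/(-21 - 119))² = ((70 + 4*10)/(-140))² = ((70 + 40)*(-1/140))² = (110*(-1/140))² = (-11/14)² = 121/196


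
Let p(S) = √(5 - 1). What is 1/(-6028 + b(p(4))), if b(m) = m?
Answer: -1/6026 ≈ -0.00016595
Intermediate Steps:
p(S) = 2 (p(S) = √4 = 2)
1/(-6028 + b(p(4))) = 1/(-6028 + 2) = 1/(-6026) = -1/6026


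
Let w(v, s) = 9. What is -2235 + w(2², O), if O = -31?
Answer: -2226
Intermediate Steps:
-2235 + w(2², O) = -2235 + 9 = -2226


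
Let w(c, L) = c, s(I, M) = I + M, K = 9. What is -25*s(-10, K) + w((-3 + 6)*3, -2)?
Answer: 34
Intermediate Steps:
-25*s(-10, K) + w((-3 + 6)*3, -2) = -25*(-10 + 9) + (-3 + 6)*3 = -25*(-1) + 3*3 = 25 + 9 = 34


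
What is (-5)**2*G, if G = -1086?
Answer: -27150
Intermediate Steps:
(-5)**2*G = (-5)**2*(-1086) = 25*(-1086) = -27150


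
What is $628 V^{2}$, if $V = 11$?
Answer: $75988$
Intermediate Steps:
$628 V^{2} = 628 \cdot 11^{2} = 628 \cdot 121 = 75988$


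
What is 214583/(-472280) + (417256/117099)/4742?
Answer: -59478664302167/131124635772120 ≈ -0.45360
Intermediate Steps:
214583/(-472280) + (417256/117099)/4742 = 214583*(-1/472280) + (417256*(1/117099))*(1/4742) = -214583/472280 + (417256/117099)*(1/4742) = -214583/472280 + 208628/277641729 = -59478664302167/131124635772120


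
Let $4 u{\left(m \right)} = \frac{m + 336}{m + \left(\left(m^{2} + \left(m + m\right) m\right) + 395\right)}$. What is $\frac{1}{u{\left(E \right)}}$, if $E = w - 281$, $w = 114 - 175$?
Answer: $- \frac{701890}{3} \approx -2.3396 \cdot 10^{5}$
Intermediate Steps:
$w = -61$
$E = -342$ ($E = -61 - 281 = -342$)
$u{\left(m \right)} = \frac{336 + m}{4 \left(395 + m + 3 m^{2}\right)}$ ($u{\left(m \right)} = \frac{\left(m + 336\right) \frac{1}{m + \left(\left(m^{2} + \left(m + m\right) m\right) + 395\right)}}{4} = \frac{\left(336 + m\right) \frac{1}{m + \left(\left(m^{2} + 2 m m\right) + 395\right)}}{4} = \frac{\left(336 + m\right) \frac{1}{m + \left(\left(m^{2} + 2 m^{2}\right) + 395\right)}}{4} = \frac{\left(336 + m\right) \frac{1}{m + \left(3 m^{2} + 395\right)}}{4} = \frac{\left(336 + m\right) \frac{1}{m + \left(395 + 3 m^{2}\right)}}{4} = \frac{\left(336 + m\right) \frac{1}{395 + m + 3 m^{2}}}{4} = \frac{\frac{1}{395 + m + 3 m^{2}} \left(336 + m\right)}{4} = \frac{336 + m}{4 \left(395 + m + 3 m^{2}\right)}$)
$\frac{1}{u{\left(E \right)}} = \frac{1}{\frac{1}{4} \frac{1}{395 - 342 + 3 \left(-342\right)^{2}} \left(336 - 342\right)} = \frac{1}{\frac{1}{4} \frac{1}{395 - 342 + 3 \cdot 116964} \left(-6\right)} = \frac{1}{\frac{1}{4} \frac{1}{395 - 342 + 350892} \left(-6\right)} = \frac{1}{\frac{1}{4} \cdot \frac{1}{350945} \left(-6\right)} = \frac{1}{- \frac{3}{701890}} = - \frac{701890}{3}$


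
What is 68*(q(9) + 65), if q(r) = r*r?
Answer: 9928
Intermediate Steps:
q(r) = r²
68*(q(9) + 65) = 68*(9² + 65) = 68*(81 + 65) = 68*146 = 9928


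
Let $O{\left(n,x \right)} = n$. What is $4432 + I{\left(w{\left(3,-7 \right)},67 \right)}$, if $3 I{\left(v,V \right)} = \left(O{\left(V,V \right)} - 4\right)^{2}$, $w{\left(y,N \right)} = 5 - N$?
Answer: $5755$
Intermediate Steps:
$I{\left(v,V \right)} = \frac{\left(-4 + V\right)^{2}}{3}$ ($I{\left(v,V \right)} = \frac{\left(V - 4\right)^{2}}{3} = \frac{\left(-4 + V\right)^{2}}{3}$)
$4432 + I{\left(w{\left(3,-7 \right)},67 \right)} = 4432 + \frac{\left(-4 + 67\right)^{2}}{3} = 4432 + \frac{63^{2}}{3} = 4432 + \frac{1}{3} \cdot 3969 = 4432 + 1323 = 5755$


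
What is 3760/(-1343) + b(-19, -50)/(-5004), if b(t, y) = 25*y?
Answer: -8568145/3360186 ≈ -2.5499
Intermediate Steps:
3760/(-1343) + b(-19, -50)/(-5004) = 3760/(-1343) + (25*(-50))/(-5004) = 3760*(-1/1343) - 1250*(-1/5004) = -3760/1343 + 625/2502 = -8568145/3360186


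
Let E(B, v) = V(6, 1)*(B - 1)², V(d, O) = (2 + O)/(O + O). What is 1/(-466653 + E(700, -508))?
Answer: 2/532497 ≈ 3.7559e-6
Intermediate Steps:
V(d, O) = (2 + O)/(2*O) (V(d, O) = (2 + O)/((2*O)) = (2 + O)*(1/(2*O)) = (2 + O)/(2*O))
E(B, v) = 3*(-1 + B)²/2 (E(B, v) = ((½)*(2 + 1)/1)*(B - 1)² = ((½)*1*3)*(-1 + B)² = 3*(-1 + B)²/2)
1/(-466653 + E(700, -508)) = 1/(-466653 + 3*(-1 + 700)²/2) = 1/(-466653 + (3/2)*699²) = 1/(-466653 + (3/2)*488601) = 1/(-466653 + 1465803/2) = 1/(532497/2) = 2/532497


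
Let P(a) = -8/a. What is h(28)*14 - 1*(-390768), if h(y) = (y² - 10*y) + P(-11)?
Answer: 4376176/11 ≈ 3.9783e+5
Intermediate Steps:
h(y) = 8/11 + y² - 10*y (h(y) = (y² - 10*y) - 8/(-11) = (y² - 10*y) - 8*(-1/11) = (y² - 10*y) + 8/11 = 8/11 + y² - 10*y)
h(28)*14 - 1*(-390768) = (8/11 + 28² - 10*28)*14 - 1*(-390768) = (8/11 + 784 - 280)*14 + 390768 = (5552/11)*14 + 390768 = 77728/11 + 390768 = 4376176/11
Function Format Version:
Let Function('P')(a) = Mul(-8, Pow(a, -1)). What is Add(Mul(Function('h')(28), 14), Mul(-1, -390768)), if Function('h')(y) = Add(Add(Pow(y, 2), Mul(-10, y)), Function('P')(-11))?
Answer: Rational(4376176, 11) ≈ 3.9783e+5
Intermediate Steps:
Function('h')(y) = Add(Rational(8, 11), Pow(y, 2), Mul(-10, y)) (Function('h')(y) = Add(Add(Pow(y, 2), Mul(-10, y)), Mul(-8, Pow(-11, -1))) = Add(Add(Pow(y, 2), Mul(-10, y)), Mul(-8, Rational(-1, 11))) = Add(Add(Pow(y, 2), Mul(-10, y)), Rational(8, 11)) = Add(Rational(8, 11), Pow(y, 2), Mul(-10, y)))
Add(Mul(Function('h')(28), 14), Mul(-1, -390768)) = Add(Mul(Add(Rational(8, 11), Pow(28, 2), Mul(-10, 28)), 14), Mul(-1, -390768)) = Add(Mul(Add(Rational(8, 11), 784, -280), 14), 390768) = Add(Mul(Rational(5552, 11), 14), 390768) = Add(Rational(77728, 11), 390768) = Rational(4376176, 11)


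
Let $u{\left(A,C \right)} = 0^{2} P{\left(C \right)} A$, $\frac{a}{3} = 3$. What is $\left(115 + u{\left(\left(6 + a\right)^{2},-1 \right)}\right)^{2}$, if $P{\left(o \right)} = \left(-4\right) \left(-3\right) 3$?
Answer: $13225$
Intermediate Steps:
$a = 9$ ($a = 3 \cdot 3 = 9$)
$P{\left(o \right)} = 36$ ($P{\left(o \right)} = 12 \cdot 3 = 36$)
$u{\left(A,C \right)} = 0$ ($u{\left(A,C \right)} = 0^{2} \cdot 36 A = 0 \cdot 36 A = 0 A = 0$)
$\left(115 + u{\left(\left(6 + a\right)^{2},-1 \right)}\right)^{2} = \left(115 + 0\right)^{2} = 115^{2} = 13225$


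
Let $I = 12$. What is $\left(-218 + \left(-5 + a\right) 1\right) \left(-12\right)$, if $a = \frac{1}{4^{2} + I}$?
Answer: $\frac{18729}{7} \approx 2675.6$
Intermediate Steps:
$a = \frac{1}{28}$ ($a = \frac{1}{4^{2} + 12} = \frac{1}{16 + 12} = \frac{1}{28} \approx 0.035714$)
$\left(-218 + \left(-5 + a\right) 1\right) \left(-12\right) = \left(-218 + \left(-5 + \frac{1}{28}\right) 1\right) \left(-12\right) = \left(-218 - \frac{139}{28}\right) \left(-12\right) = \left(- \frac{6243}{28}\right) \left(-12\right) = \frac{18729}{7}$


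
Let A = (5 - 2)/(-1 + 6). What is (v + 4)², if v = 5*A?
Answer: 49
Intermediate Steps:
A = ⅗ (A = 3/5 = 3*(⅕) = ⅗ ≈ 0.60000)
v = 3 (v = 5*(⅗) = 3)
(v + 4)² = (3 + 4)² = 7² = 49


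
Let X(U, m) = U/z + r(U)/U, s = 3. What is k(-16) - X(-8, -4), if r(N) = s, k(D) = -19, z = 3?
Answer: -383/24 ≈ -15.958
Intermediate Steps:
r(N) = 3
X(U, m) = 3/U + U/3 (X(U, m) = U/3 + 3/U = 3/U + U/3)
k(-16) - X(-8, -4) = -19 - (3/(-8) + (⅓)*(-8)) = -19 - (3*(-⅛) - 8/3) = -19 - (-3/8 - 8/3) = -19 - 1*(-73/24) = -19 + 73/24 = -383/24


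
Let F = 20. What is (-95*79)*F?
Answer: -150100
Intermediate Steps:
(-95*79)*F = -95*79*20 = -7505*20 = -150100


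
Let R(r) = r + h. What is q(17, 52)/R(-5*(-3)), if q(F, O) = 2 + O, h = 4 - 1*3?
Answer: 27/8 ≈ 3.3750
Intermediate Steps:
h = 1 (h = 4 - 3 = 1)
R(r) = 1 + r (R(r) = r + 1 = 1 + r)
q(17, 52)/R(-5*(-3)) = (2 + 52)/(1 - 5*(-3)) = 54/(1 + 15) = 54/16 = 54*(1/16) = 27/8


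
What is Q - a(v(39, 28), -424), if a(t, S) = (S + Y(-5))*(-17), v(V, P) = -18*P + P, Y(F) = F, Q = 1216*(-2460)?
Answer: -2998653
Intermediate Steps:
Q = -2991360
v(V, P) = -17*P
a(t, S) = 85 - 17*S (a(t, S) = (S - 5)*(-17) = (-5 + S)*(-17) = 85 - 17*S)
Q - a(v(39, 28), -424) = -2991360 - (85 - 17*(-424)) = -2991360 - (85 + 7208) = -2991360 - 1*7293 = -2991360 - 7293 = -2998653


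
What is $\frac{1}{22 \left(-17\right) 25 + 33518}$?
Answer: $\frac{1}{24168} \approx 4.1377 \cdot 10^{-5}$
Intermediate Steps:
$\frac{1}{22 \left(-17\right) 25 + 33518} = \frac{1}{\left(-374\right) 25 + 33518} = \frac{1}{-9350 + 33518} = \frac{1}{24168}$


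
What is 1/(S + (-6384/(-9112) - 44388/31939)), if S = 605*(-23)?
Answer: -36378521/506232190325 ≈ -7.1861e-5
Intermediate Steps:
S = -13915
1/(S + (-6384/(-9112) - 44388/31939)) = 1/(-13915 + (-6384/(-9112) - 44388/31939)) = 1/(-13915 + (-6384*(-1/9112) - 44388*1/31939)) = 1/(-13915 + (798/1139 - 44388/31939)) = 1/(-13915 - 25070610/36378521) = 1/(-506232190325/36378521) = -36378521/506232190325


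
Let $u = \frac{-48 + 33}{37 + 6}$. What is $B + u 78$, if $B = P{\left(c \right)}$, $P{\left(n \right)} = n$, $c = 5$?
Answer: $- \frac{955}{43} \approx -22.209$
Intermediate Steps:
$u = - \frac{15}{43} \approx -0.34884$
$B = 5$
$B + u 78 = 5 - \frac{1170}{43} = - \frac{955}{43}$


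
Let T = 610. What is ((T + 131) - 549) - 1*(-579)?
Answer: 771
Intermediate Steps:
((T + 131) - 549) - 1*(-579) = ((610 + 131) - 549) - 1*(-579) = (741 - 549) + 579 = 192 + 579 = 771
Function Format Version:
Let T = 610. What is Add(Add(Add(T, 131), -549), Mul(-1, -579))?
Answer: 771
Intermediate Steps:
Add(Add(Add(T, 131), -549), Mul(-1, -579)) = Add(Add(Add(610, 131), -549), Mul(-1, -579)) = Add(Add(741, -549), 579) = Add(192, 579) = 771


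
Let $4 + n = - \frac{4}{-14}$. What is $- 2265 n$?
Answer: $\frac{58890}{7} \approx 8412.9$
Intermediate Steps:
$n = - \frac{26}{7}$ ($n = -4 - \frac{4}{-14} = -4 - - \frac{2}{7} = -4 + \frac{2}{7} = - \frac{26}{7} \approx -3.7143$)
$- 2265 n = \left(-2265\right) \left(- \frac{26}{7}\right) = \frac{58890}{7}$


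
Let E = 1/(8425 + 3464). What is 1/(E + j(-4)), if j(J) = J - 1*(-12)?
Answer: 11889/95113 ≈ 0.12500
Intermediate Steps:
j(J) = 12 + J (j(J) = J + 12 = 12 + J)
E = 1/11889 ≈ 8.4111e-5
1/(E + j(-4)) = 1/(1/11889 + (12 - 4)) = 1/(1/11889 + 8) = 1/(95113/11889) = 11889/95113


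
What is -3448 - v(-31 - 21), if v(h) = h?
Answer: -3396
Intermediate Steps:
-3448 - v(-31 - 21) = -3448 - (-31 - 21) = -3448 - 1*(-52) = -3448 + 52 = -3396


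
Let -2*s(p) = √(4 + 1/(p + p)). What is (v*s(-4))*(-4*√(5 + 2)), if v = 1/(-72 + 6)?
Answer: -√434/132 ≈ -0.15782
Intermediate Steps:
s(p) = -√(4 + 1/(2*p))/2 (s(p) = -√(4 + 1/(p + p))/2 = -√(4 + 1/(2*p))/2)
v = -1/66 (v = 1/(-66) = -1/66 ≈ -0.015152)
(v*s(-4))*(-4*√(5 + 2)) = (-(-1)*√(16 + 2/(-4))/264)*(-4*√(5 + 2)) = (-(-1)*√(16 + 2*(-¼))/264)*(-4*√7) = (-(-1)*√(16 - ½)/264)*(-4*√7) = (-(-1)*√(31/2)/264)*(-4*√7) = (-(-1)*√62/2/264)*(-4*√7) = (-(-1)*√62/528)*(-4*√7) = (√62/528)*(-4*√7) = -√434/132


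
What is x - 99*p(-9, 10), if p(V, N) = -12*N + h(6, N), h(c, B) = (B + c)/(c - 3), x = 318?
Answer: 11670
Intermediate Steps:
h(c, B) = (B + c)/(-3 + c)
p(V, N) = 2 - 35*N/3 (p(V, N) = -12*N + (N + 6)/(-3 + 6) = -12*N + (6 + N)/3 = -12*N + (2 + N/3) = 2 - 35*N/3)
x - 99*p(-9, 10) = 318 - 99*(2 - 35/3*10) = 318 - 99*(2 - 350/3) = 318 - 99*(-344/3) = 318 + 11352 = 11670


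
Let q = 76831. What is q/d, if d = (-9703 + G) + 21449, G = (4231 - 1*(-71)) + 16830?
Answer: 76831/32878 ≈ 2.3369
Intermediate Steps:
G = 21132 (G = (4231 + 71) + 16830 = 4302 + 16830 = 21132)
d = 32878 (d = (-9703 + 21132) + 21449 = 11429 + 21449 = 32878)
q/d = 76831/32878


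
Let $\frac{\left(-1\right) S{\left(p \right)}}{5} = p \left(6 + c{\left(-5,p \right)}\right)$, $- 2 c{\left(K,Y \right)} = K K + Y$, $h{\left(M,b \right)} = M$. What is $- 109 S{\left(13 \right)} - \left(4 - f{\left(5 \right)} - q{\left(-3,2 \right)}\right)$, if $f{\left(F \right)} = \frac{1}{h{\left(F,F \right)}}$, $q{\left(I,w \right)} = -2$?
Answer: $- \frac{460554}{5} \approx -92111.0$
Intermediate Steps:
$c{\left(K,Y \right)} = - \frac{Y}{2} - \frac{K^{2}}{2}$ ($c{\left(K,Y \right)} = - \frac{K K + Y}{2} = - \frac{K^{2} + Y}{2} = - \frac{Y + K^{2}}{2} = - \frac{Y}{2} - \frac{K^{2}}{2}$)
$S{\left(p \right)} = - 5 p \left(- \frac{13}{2} - \frac{p}{2}\right)$ ($S{\left(p \right)} = - 5 p \left(6 - \left(\frac{25}{2} + \frac{p}{2}\right)\right) = - 5 p \left(- \frac{13}{2} - \frac{p}{2}\right)$)
$f{\left(F \right)} = \frac{1}{F}$
$- 109 S{\left(13 \right)} - \left(4 - f{\left(5 \right)} - q{\left(-3,2 \right)}\right) = - 109 \cdot \frac{5}{2} \cdot 13 \left(13 + 13\right) - \left(6 - \frac{1}{5}\right) = - 109 \cdot \frac{5}{2} \cdot 13 \cdot 26 + \left(\left(\frac{1}{5} - 2\right) - 4\right) = \left(-109\right) 845 - \frac{29}{5} = -92105 - \frac{29}{5} = - \frac{460554}{5}$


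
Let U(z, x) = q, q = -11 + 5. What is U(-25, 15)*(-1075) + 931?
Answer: 7381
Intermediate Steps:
q = -6
U(z, x) = -6
U(-25, 15)*(-1075) + 931 = -6*(-1075) + 931 = 6450 + 931 = 7381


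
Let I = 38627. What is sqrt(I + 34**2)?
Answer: sqrt(39783) ≈ 199.46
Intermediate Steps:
sqrt(I + 34**2) = sqrt(38627 + 34**2) = sqrt(38627 + 1156) = sqrt(39783)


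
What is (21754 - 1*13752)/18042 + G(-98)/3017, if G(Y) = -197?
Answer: 10293880/27216357 ≈ 0.37822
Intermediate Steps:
(21754 - 1*13752)/18042 + G(-98)/3017 = (21754 - 1*13752)/18042 - 197/3017 = (21754 - 13752)*(1/18042) - 197*1/3017 = 8002*(1/18042) - 197/3017 = 4001/9021 - 197/3017 = 10293880/27216357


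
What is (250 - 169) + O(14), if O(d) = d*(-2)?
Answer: 53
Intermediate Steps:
O(d) = -2*d
(250 - 169) + O(14) = (250 - 169) - 2*14 = 81 - 28 = 53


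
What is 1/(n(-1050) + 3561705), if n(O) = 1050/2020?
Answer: 202/719464515 ≈ 2.8076e-7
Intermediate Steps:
n(O) = 105/202 (n(O) = 1050*(1/2020) = 105/202)
1/(n(-1050) + 3561705) = 1/(105/202 + 3561705) = 1/(719464515/202) = 202/719464515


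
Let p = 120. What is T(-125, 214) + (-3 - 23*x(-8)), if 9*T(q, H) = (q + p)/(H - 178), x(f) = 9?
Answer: -68045/324 ≈ -210.02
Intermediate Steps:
T(q, H) = (120 + q)/(9*(-178 + H)) (T(q, H) = ((q + 120)/(H - 178))/9 = ((120 + q)/(-178 + H))/9 = (120 + q)/(9*(-178 + H)))
T(-125, 214) + (-3 - 23*x(-8)) = (120 - 125)/(9*(-178 + 214)) + (-3 - 23*9) = (1/9)*(-5)/36 + (-3 - 207) = (1/9)*(1/36)*(-5) - 210 = -5/324 - 210 = -68045/324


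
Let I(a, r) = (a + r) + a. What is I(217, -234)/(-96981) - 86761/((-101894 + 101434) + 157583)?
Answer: -8445593141/15237945663 ≈ -0.55425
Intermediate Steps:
I(a, r) = r + 2*a
I(217, -234)/(-96981) - 86761/((-101894 + 101434) + 157583) = (-234 + 2*217)/(-96981) - 86761/((-101894 + 101434) + 157583) = (-234 + 434)*(-1/96981) - 86761/(-460 + 157583) = 200*(-1/96981) - 86761/157123 = -200/96981 - 86761*1/157123 = -200/96981 - 86761/157123 = -8445593141/15237945663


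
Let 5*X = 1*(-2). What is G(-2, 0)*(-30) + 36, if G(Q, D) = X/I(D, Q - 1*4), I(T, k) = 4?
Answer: 39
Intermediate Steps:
X = -⅖ (X = (1*(-2))/5 = (⅕)*(-2) = -⅖ ≈ -0.40000)
G(Q, D) = -⅒ (G(Q, D) = -⅖/4 = -⅖*¼ = -⅒)
G(-2, 0)*(-30) + 36 = -⅒*(-30) + 36 = 3 + 36 = 39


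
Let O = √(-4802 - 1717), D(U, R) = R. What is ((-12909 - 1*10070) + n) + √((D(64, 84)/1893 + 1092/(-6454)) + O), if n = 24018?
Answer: 1039 + √(-10562252210 + 84617573881*I*√6519)/290891 ≈ 1045.3 + 6.3587*I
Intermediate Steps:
O = I*√6519 (O = √(-6519) = I*√6519 ≈ 80.74*I)
((-12909 - 1*10070) + n) + √((D(64, 84)/1893 + 1092/(-6454)) + O) = ((-12909 - 1*10070) + 24018) + √((84/1893 + 1092/(-6454)) + I*√6519) = ((-12909 - 10070) + 24018) + √((84*(1/1893) + 1092*(-1/6454)) + I*√6519) = (-22979 + 24018) + √((28/631 - 78/461) + I*√6519) = 1039 + √(-36310/290891 + I*√6519)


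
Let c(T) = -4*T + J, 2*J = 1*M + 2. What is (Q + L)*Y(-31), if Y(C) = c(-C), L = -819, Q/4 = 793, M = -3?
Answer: -585897/2 ≈ -2.9295e+5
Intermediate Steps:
Q = 3172 (Q = 4*793 = 3172)
J = -½ (J = (1*(-3) + 2)/2 = (-3 + 2)/2 = (½)*(-1) = -½ ≈ -0.50000)
c(T) = -½ - 4*T (c(T) = -4*T - ½ = -½ - 4*T)
Y(C) = -½ + 4*C (Y(C) = -½ - (-4)*C = -½ + 4*C)
(Q + L)*Y(-31) = (3172 - 819)*(-½ + 4*(-31)) = 2353*(-½ - 124) = 2353*(-249/2) = -585897/2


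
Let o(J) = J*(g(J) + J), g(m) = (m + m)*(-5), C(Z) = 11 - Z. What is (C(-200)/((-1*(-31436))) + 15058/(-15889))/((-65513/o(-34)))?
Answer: -174642550587/1168673781709 ≈ -0.14944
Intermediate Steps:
g(m) = -10*m (g(m) = (2*m)*(-5) = -10*m)
o(J) = -9*J² (o(J) = J*(-10*J + J) = J*(-9*J) = -9*J²)
(C(-200)/((-1*(-31436))) + 15058/(-15889))/((-65513/o(-34))) = ((11 - 1*(-200))/((-1*(-31436))) + 15058/(-15889))/((-65513/((-9*(-34)²)))) = ((11 + 200)/31436 + 15058*(-1/15889))/((-65513/((-9*1156)))) = (211*(1/31436) - 15058/15889)/((-65513/(-10404))) = (211/31436 - 15058/15889)/((-65513*(-1/10404))) = -470010709/(499486604*65513/10404) = -470010709/499486604*10404/65513 = -174642550587/1168673781709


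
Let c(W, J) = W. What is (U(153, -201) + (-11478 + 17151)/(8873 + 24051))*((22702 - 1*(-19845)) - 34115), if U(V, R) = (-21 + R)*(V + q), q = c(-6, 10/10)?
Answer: -2264911389444/8231 ≈ -2.7517e+8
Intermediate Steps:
q = -6
U(V, R) = (-21 + R)*(-6 + V) (U(V, R) = (-21 + R)*(V - 6) = (-21 + R)*(-6 + V))
(U(153, -201) + (-11478 + 17151)/(8873 + 24051))*((22702 - 1*(-19845)) - 34115) = ((126 - 21*153 - 6*(-201) - 201*153) + (-11478 + 17151)/(8873 + 24051))*((22702 - 1*(-19845)) - 34115) = ((126 - 3213 + 1206 - 30753) + 5673/32924)*((22702 + 19845) - 34115) = (-32634 + 5673*(1/32924))*(42547 - 34115) = (-32634 + 5673/32924)*8432 = -1074436143/32924*8432 = -2264911389444/8231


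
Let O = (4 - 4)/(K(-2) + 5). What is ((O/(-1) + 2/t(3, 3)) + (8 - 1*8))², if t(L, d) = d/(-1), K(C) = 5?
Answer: 4/9 ≈ 0.44444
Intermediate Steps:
O = 0 (O = (4 - 4)/(5 + 5) = 0/10 = 0*(⅒) = 0)
t(L, d) = -d
((O/(-1) + 2/t(3, 3)) + (8 - 1*8))² = ((0/(-1) + 2/((-1*3))) + (8 - 1*8))² = ((0*(-1) + 2/(-3)) + (8 - 8))² = ((0 + 2*(-⅓)) + 0)² = ((0 - ⅔) + 0)² = (-⅔ + 0)² = (-⅔)² = 4/9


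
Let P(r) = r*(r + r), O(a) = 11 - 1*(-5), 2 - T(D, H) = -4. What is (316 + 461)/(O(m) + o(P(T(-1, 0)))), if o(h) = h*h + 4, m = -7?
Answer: 777/5204 ≈ 0.14931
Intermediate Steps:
T(D, H) = 6 (T(D, H) = 2 - 1*(-4) = 2 + 4 = 6)
O(a) = 16 (O(a) = 11 + 5 = 16)
P(r) = 2*r² (P(r) = r*(2*r) = 2*r²)
o(h) = 4 + h² (o(h) = h² + 4 = 4 + h²)
(316 + 461)/(O(m) + o(P(T(-1, 0)))) = (316 + 461)/(16 + (4 + (2*6²)²)) = 777/(16 + (4 + (2*36)²)) = 777/(16 + (4 + 72²)) = 777/(16 + (4 + 5184)) = 777/(16 + 5188) = 777/5204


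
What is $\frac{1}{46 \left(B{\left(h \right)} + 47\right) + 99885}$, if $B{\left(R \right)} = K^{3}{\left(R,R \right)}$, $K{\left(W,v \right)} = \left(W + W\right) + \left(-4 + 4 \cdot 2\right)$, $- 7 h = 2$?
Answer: $\frac{343}{35638025} \approx 9.6245 \cdot 10^{-6}$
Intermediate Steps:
$h = - \frac{2}{7}$ ($h = \left(- \frac{1}{7}\right) 2 = - \frac{2}{7} \approx -0.28571$)
$K{\left(W,v \right)} = 4 + 2 W$ ($K{\left(W,v \right)} = 2 W + \left(-4 + 8\right) = 2 W + 4 = 4 + 2 W$)
$B{\left(R \right)} = \left(4 + 2 R\right)^{3}$
$\frac{1}{46 \left(B{\left(h \right)} + 47\right) + 99885} = \frac{1}{46 \left(8 \left(2 - \frac{2}{7}\right)^{3} + 47\right) + 99885} = \frac{1}{46 \left(8 \left(\frac{12}{7}\right)^{3} + 47\right) + 99885} = \frac{1}{46 \left(8 \cdot \frac{1728}{343} + 47\right) + 99885} = \frac{1}{46 \left(\frac{13824}{343} + 47\right) + 99885} = \frac{1}{46 \cdot \frac{29945}{343} + 99885} = \frac{1}{\frac{1377470}{343} + 99885} = \frac{1}{\frac{35638025}{343}} = \frac{343}{35638025}$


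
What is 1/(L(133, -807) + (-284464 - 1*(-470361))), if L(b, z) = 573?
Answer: 1/186470 ≈ 5.3628e-6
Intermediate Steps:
1/(L(133, -807) + (-284464 - 1*(-470361))) = 1/(573 + (-284464 - 1*(-470361))) = 1/(573 + (-284464 + 470361)) = 1/(573 + 185897) = 1/186470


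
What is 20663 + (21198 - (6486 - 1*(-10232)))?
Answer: 25143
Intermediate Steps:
20663 + (21198 - (6486 - 1*(-10232))) = 20663 + (21198 - (6486 + 10232)) = 20663 + (21198 - 1*16718) = 20663 + (21198 - 16718) = 20663 + 4480 = 25143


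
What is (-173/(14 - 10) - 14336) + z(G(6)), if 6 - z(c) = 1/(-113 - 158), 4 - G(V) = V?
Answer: -15580599/1084 ≈ -14373.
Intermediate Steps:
G(V) = 4 - V
z(c) = 1627/271 (z(c) = 6 - 1/(-113 - 158) = 6 - 1/(-271) = 6 - 1*(-1/271) = 6 + 1/271 = 1627/271)
(-173/(14 - 10) - 14336) + z(G(6)) = (-173/(14 - 10) - 14336) + 1627/271 = (-173/4 - 14336) + 1627/271 = -57517/4 + 1627/271 = -15580599/1084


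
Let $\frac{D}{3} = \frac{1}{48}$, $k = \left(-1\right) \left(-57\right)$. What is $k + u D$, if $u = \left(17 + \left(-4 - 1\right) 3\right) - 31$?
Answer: $\frac{883}{16} \approx 55.188$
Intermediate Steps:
$k = 57$
$D = \frac{1}{16}$ ($D = \frac{3}{48} = 3 \cdot \frac{1}{48} = \frac{1}{16} \approx 0.0625$)
$u = -29$ ($u = \left(17 - 15\right) - 31 = 2 - 31 = -29$)
$k + u D = 57 - \frac{29}{16} = \frac{883}{16}$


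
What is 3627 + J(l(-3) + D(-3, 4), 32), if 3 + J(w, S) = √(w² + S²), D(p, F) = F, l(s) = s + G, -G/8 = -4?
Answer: 3624 + √2113 ≈ 3670.0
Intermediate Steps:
G = 32 (G = -8*(-4) = 32)
l(s) = 32 + s (l(s) = s + 32 = 32 + s)
J(w, S) = -3 + √(S² + w²) (J(w, S) = -3 + √(w² + S²) = -3 + √(S² + w²))
3627 + J(l(-3) + D(-3, 4), 32) = 3627 + (-3 + √(32² + ((32 - 3) + 4)²)) = 3627 + (-3 + √(1024 + (29 + 4)²)) = 3627 + (-3 + √(1024 + 33²)) = 3627 + (-3 + √(1024 + 1089)) = 3627 + (-3 + √2113) = 3624 + √2113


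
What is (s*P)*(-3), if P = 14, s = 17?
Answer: -714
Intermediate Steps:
(s*P)*(-3) = (17*14)*(-3) = 238*(-3) = -714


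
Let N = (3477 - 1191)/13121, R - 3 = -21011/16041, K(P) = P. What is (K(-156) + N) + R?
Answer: -32441531638/210473961 ≈ -154.14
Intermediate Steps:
R = 27112/16041 (R = 3 - 21011/16041 = 27112/16041 ≈ 1.6902)
N = 2286/13121 (N = 2286*(1/13121) = 2286/13121 ≈ 0.17422)
(K(-156) + N) + R = (-156 + 2286/13121) + 27112/16041 = -2044590/13121 + 27112/16041 = -32441531638/210473961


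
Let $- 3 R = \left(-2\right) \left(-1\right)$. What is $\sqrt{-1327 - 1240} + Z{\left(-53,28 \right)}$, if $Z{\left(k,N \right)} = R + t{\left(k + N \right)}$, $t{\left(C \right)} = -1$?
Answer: $- \frac{5}{3} + i \sqrt{2567} \approx -1.6667 + 50.666 i$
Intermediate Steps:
$R = - \frac{2}{3}$ ($R = - \frac{\left(-2\right) \left(-1\right)}{3} = \left(- \frac{1}{3}\right) 2 = - \frac{2}{3} \approx -0.66667$)
$Z{\left(k,N \right)} = - \frac{5}{3}$ ($Z{\left(k,N \right)} = - \frac{2}{3} - 1 = - \frac{5}{3}$)
$\sqrt{-1327 - 1240} + Z{\left(-53,28 \right)} = \sqrt{-1327 - 1240} - \frac{5}{3} = \sqrt{-2567} - \frac{5}{3} = i \sqrt{2567} - \frac{5}{3} = - \frac{5}{3} + i \sqrt{2567}$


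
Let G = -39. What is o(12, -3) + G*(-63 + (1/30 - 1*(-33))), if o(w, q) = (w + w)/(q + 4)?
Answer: 11927/10 ≈ 1192.7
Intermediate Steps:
o(w, q) = 2*w/(4 + q) (o(w, q) = (2*w)/(4 + q) = 2*w/(4 + q))
o(12, -3) + G*(-63 + (1/30 - 1*(-33))) = 2*12/(4 - 3) - 39*(-63 + (1/30 - 1*(-33))) = 2*12/1 - 39*(-63 + (1/30 + 33)) = 2*12*1 - 39*(-63 + 991/30) = 24 - 39*(-899/30) = 24 + 11687/10 = 11927/10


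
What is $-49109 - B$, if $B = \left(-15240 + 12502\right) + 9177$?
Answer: $-55548$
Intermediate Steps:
$B = 6439$ ($B = -2738 + 9177 = 6439$)
$-49109 - B = -49109 - 6439 = -55548$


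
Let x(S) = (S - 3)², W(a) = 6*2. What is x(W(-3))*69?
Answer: 5589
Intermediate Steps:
W(a) = 12
x(S) = (-3 + S)²
x(W(-3))*69 = (-3 + 12)²*69 = 9²*69 = 81*69 = 5589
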